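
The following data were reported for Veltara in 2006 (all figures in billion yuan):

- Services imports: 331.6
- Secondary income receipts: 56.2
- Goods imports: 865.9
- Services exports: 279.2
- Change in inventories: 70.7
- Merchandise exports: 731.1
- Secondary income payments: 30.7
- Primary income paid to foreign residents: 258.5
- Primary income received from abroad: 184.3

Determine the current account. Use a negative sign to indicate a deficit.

-235.9

Goods balance = 731.1 - 865.9 = -134.8
Services balance = 279.2 - 331.6 = -52.4
Trade balance (goods + services) = -134.8 + (-52.4) = -187.2
Net primary income = 184.3 - 258.5 = -74.2
Net secondary income = 56.2 - 30.7 = 25.5
Current account = -187.2 + (-74.2) + 25.5 = -235.9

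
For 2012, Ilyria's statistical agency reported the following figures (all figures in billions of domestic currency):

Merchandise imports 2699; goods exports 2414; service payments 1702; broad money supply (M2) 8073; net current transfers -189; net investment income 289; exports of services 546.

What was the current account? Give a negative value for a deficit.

Goods balance = 2414 - 2699 = -285
Services balance = 546 - 1702 = -1156
Trade balance (goods + services) = -285 + (-1156) = -1441
Net primary income = 289
Net secondary income = -189
Current account = -1441 + 289 + (-189) = -1341

-1341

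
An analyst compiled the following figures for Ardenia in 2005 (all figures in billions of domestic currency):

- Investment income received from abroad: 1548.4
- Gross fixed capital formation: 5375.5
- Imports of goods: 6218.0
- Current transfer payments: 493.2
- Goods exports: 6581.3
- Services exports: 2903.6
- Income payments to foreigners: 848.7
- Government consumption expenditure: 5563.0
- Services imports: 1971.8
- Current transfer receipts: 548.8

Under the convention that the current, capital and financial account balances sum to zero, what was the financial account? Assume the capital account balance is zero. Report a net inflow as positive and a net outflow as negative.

Goods balance = 6581.3 - 6218.0 = 363.3
Services balance = 2903.6 - 1971.8 = 931.8
Trade balance (goods + services) = 363.3 + 931.8 = 1295.1
Net primary income = 1548.4 - 848.7 = 699.7
Net secondary income = 548.8 - 493.2 = 55.6
Current account = 1295.1 + 699.7 + 55.6 = 2050.4
Financial account = -(2050.4) = -2050.4

-2050.4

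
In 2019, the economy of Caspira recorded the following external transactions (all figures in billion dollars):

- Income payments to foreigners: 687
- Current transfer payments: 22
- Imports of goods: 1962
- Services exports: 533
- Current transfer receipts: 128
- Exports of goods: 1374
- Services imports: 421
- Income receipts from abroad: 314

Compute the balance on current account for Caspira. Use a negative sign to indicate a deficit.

Goods balance = 1374 - 1962 = -588
Services balance = 533 - 421 = 112
Trade balance (goods + services) = -588 + 112 = -476
Net primary income = 314 - 687 = -373
Net secondary income = 128 - 22 = 106
Current account = -476 + (-373) + 106 = -743

-743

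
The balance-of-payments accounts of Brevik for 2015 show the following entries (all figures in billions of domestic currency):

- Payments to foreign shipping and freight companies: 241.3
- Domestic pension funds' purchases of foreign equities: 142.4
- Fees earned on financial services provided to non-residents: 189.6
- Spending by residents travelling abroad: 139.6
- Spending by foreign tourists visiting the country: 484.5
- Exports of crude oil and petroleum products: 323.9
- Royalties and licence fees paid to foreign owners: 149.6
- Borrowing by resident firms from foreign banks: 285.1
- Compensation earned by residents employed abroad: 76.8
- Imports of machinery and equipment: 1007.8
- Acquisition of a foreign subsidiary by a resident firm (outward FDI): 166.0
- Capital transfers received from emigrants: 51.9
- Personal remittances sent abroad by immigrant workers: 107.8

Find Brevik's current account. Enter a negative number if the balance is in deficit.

Goods: -1007.8 + 323.9 = -683.9
Services: -139.6 + 189.6 - 149.6 - 241.3 + 484.5 = 143.6
Primary income: 76.8
Secondary income: -107.8
Current account = (-683.9) + 143.6 + 76.8 + (-107.8) = -571.3
(Excluded from the current account — financial account: domestic pension funds' purchases of foreign equities 142.4, borrowing by resident firms from foreign banks 285.1, acquisition of a foreign subsidiary by a resident firm (outward FDI) 166.0; capital account: capital transfers received from emigrants 51.9.)

-571.3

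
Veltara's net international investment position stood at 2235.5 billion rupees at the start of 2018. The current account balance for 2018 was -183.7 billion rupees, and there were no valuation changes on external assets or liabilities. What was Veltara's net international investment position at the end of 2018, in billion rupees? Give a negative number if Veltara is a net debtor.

With no valuation effects, change in NIIP = current account = -183.7
End-of-year NIIP = 2235.5 + (-183.7) = 2051.8

2051.8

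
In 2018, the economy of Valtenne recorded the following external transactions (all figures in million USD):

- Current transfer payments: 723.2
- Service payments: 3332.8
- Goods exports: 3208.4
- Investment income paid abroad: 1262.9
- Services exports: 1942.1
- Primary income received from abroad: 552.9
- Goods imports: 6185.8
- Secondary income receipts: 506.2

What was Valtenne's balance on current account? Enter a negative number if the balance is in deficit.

-5295.1

Goods balance = 3208.4 - 6185.8 = -2977.4
Services balance = 1942.1 - 3332.8 = -1390.7
Trade balance (goods + services) = -2977.4 + (-1390.7) = -4368.1
Net primary income = 552.9 - 1262.9 = -710.0
Net secondary income = 506.2 - 723.2 = -217.0
Current account = -4368.1 + (-710.0) + (-217.0) = -5295.1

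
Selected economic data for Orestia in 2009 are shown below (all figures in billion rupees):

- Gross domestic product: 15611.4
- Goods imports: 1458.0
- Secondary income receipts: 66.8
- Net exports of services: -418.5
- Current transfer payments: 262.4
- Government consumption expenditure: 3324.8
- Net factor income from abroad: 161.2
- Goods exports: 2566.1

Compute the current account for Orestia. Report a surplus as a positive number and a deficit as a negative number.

Goods balance = 2566.1 - 1458.0 = 1108.1
Services balance = -418.5
Trade balance (goods + services) = 1108.1 + (-418.5) = 689.6
Net primary income = 161.2
Net secondary income = 66.8 - 262.4 = -195.6
Current account = 689.6 + 161.2 + (-195.6) = 655.2

655.2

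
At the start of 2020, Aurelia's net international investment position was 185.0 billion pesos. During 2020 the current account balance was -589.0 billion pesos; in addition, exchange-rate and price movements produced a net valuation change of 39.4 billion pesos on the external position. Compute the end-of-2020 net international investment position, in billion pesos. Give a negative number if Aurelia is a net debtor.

Change in NIIP = current account + net valuation change = -589.0 + 39.4 = -549.6
End-of-year NIIP = 185.0 + (-549.6) = -364.6

-364.6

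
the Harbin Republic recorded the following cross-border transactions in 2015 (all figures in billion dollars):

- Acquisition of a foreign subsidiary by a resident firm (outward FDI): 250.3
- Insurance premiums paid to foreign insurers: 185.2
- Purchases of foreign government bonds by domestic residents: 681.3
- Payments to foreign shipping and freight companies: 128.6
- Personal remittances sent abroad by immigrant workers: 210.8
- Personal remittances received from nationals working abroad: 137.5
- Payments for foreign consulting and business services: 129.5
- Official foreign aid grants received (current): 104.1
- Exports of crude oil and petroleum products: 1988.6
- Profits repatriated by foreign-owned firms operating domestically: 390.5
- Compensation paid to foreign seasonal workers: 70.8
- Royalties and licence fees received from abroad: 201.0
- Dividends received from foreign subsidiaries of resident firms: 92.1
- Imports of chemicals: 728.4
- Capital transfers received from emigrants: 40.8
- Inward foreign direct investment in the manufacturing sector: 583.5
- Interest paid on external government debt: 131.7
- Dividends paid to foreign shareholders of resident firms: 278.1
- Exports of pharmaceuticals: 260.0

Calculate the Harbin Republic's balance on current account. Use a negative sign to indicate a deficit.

529.7

Goods: 260.0 - 728.4 + 1988.6 = 1520.2
Services: -128.6 - 185.2 + 201.0 - 129.5 = -242.3
Primary income: 92.1 - 278.1 - 390.5 - 131.7 - 70.8 = -779.0
Secondary income: 137.5 + 104.1 - 210.8 = 30.8
Current account = 1520.2 + (-242.3) + (-779.0) + 30.8 = 529.7
(Excluded from the current account — financial account: acquisition of a foreign subsidiary by a resident firm (outward FDI) 250.3, purchases of foreign government bonds by domestic residents 681.3, inward foreign direct investment in the manufacturing sector 583.5; capital account: capital transfers received from emigrants 40.8.)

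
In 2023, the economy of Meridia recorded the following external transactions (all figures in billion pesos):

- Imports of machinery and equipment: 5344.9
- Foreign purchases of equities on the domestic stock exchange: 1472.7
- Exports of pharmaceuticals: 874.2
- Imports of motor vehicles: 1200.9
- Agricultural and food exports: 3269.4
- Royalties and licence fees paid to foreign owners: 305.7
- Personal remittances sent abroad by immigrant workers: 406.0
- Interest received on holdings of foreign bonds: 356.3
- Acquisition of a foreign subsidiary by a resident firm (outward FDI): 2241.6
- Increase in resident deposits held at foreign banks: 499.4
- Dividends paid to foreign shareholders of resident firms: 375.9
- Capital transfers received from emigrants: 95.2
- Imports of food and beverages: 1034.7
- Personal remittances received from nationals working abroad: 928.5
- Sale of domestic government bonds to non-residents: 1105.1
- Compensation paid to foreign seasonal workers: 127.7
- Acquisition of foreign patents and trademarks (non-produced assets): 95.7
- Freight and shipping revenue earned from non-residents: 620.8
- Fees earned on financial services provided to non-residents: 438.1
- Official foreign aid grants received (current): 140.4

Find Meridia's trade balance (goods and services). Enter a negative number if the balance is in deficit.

-2683.7

Goods: 874.2 - 1200.9 + 3269.4 - 5344.9 - 1034.7 = -3436.9
Services: 438.1 + 620.8 - 305.7 = 753.2
Trade balance = -3436.9 + 753.2 = -2683.7
(Excluded from the trade balance — financial account: foreign purchases of equities on the domestic stock exchange 1472.7, acquisition of a foreign subsidiary by a resident firm (outward FDI) 2241.6, increase in resident deposits held at foreign banks 499.4, sale of domestic government bonds to non-residents 1105.1; secondary income: personal remittances sent abroad by immigrant workers 406.0, personal remittances received from nationals working abroad 928.5, official foreign aid grants received (current) 140.4; primary income: interest received on holdings of foreign bonds 356.3, dividends paid to foreign shareholders of resident firms 375.9, compensation paid to foreign seasonal workers 127.7; capital account: capital transfers received from emigrants 95.2, acquisition of foreign patents and trademarks (non-produced assets) 95.7.)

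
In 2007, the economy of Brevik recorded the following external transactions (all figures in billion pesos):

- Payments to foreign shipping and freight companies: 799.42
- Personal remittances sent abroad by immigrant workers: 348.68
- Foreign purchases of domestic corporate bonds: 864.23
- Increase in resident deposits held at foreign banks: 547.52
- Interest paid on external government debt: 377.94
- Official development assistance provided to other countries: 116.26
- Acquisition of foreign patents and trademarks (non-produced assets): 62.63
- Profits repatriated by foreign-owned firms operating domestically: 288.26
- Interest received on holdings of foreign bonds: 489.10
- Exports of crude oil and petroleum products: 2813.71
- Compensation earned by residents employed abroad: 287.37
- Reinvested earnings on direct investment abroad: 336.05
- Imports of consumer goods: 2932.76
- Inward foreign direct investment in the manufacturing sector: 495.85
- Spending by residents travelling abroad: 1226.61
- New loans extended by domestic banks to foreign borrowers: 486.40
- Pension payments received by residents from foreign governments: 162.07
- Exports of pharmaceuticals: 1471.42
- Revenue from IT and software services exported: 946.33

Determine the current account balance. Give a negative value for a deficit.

416.12

Goods: 1471.42 - 2932.76 + 2813.71 = 1352.37
Services: -1226.61 + 946.33 - 799.42 = -1079.70
Primary income: 336.05 - 288.26 - 377.94 + 287.37 + 489.10 = 446.32
Secondary income: -116.26 - 348.68 + 162.07 = -302.87
Current account = 1352.37 + (-1079.70) + 446.32 + (-302.87) = 416.12
(Excluded from the current account — financial account: foreign purchases of domestic corporate bonds 864.23, increase in resident deposits held at foreign banks 547.52, inward foreign direct investment in the manufacturing sector 495.85, new loans extended by domestic banks to foreign borrowers 486.40; capital account: acquisition of foreign patents and trademarks (non-produced assets) 62.63.)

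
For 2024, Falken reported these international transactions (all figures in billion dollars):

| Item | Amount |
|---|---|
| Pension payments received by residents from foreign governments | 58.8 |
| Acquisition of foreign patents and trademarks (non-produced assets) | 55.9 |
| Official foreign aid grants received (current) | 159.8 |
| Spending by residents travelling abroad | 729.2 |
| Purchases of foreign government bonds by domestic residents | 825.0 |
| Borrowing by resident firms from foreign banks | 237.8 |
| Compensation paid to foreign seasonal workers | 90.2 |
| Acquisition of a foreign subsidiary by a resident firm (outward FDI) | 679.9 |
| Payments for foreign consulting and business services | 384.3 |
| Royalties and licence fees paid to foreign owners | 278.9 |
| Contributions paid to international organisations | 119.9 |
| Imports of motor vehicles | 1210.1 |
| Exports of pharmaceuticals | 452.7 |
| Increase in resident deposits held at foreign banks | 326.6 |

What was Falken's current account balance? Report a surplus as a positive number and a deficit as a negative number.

-2141.3

Goods: 452.7 - 1210.1 = -757.4
Services: -384.3 - 278.9 - 729.2 = -1392.4
Primary income: -90.2
Secondary income: 58.8 - 119.9 + 159.8 = 98.7
Current account = (-757.4) + (-1392.4) + (-90.2) + 98.7 = -2141.3
(Excluded from the current account — capital account: acquisition of foreign patents and trademarks (non-produced assets) 55.9; financial account: purchases of foreign government bonds by domestic residents 825.0, borrowing by resident firms from foreign banks 237.8, acquisition of a foreign subsidiary by a resident firm (outward FDI) 679.9, increase in resident deposits held at foreign banks 326.6.)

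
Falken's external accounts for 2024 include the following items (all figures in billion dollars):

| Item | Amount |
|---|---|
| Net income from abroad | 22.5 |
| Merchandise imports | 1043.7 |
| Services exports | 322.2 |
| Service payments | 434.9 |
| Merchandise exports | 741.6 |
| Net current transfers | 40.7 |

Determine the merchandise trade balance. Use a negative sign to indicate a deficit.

-302.1

Goods balance = 741.6 - 1043.7 = -302.1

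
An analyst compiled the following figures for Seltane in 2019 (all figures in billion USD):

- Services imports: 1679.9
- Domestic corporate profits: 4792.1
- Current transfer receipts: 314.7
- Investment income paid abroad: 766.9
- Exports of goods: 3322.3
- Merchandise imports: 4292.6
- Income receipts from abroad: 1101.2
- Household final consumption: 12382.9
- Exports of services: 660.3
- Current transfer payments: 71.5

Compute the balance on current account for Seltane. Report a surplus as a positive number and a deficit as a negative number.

Goods balance = 3322.3 - 4292.6 = -970.3
Services balance = 660.3 - 1679.9 = -1019.6
Trade balance (goods + services) = -970.3 + (-1019.6) = -1989.9
Net primary income = 1101.2 - 766.9 = 334.3
Net secondary income = 314.7 - 71.5 = 243.2
Current account = -1989.9 + 334.3 + 243.2 = -1412.4

-1412.4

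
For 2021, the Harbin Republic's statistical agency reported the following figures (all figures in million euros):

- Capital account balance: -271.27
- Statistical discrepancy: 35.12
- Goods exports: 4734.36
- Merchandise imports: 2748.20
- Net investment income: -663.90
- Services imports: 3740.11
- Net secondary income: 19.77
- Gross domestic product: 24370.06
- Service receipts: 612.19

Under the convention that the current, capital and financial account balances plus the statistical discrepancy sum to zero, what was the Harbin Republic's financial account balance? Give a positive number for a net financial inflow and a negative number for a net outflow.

Goods balance = 4734.36 - 2748.20 = 1986.16
Services balance = 612.19 - 3740.11 = -3127.92
Trade balance (goods + services) = 1986.16 + (-3127.92) = -1141.76
Net primary income = -663.90
Net secondary income = 19.77
Current account = -1141.76 + (-663.90) + 19.77 = -1785.89
Financial account = -(-1785.89 + (-271.27) + 35.12) = 2022.04

2022.04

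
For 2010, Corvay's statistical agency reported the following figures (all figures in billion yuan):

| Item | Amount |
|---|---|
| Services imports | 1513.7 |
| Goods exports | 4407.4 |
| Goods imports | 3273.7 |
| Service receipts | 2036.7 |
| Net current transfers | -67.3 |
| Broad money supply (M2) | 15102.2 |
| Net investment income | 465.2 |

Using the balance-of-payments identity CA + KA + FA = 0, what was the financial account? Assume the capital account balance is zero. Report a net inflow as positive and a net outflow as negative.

Goods balance = 4407.4 - 3273.7 = 1133.7
Services balance = 2036.7 - 1513.7 = 523.0
Trade balance (goods + services) = 1133.7 + 523.0 = 1656.7
Net primary income = 465.2
Net secondary income = -67.3
Current account = 1656.7 + 465.2 + (-67.3) = 2054.6
Financial account = -(2054.6) = -2054.6

-2054.6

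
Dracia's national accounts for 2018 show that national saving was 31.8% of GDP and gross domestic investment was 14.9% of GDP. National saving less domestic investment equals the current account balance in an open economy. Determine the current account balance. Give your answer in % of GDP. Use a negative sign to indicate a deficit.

S - I = CA (net lending to the rest of the world).
CA = S - I = 31.8 - 14.9 = 16.9

16.9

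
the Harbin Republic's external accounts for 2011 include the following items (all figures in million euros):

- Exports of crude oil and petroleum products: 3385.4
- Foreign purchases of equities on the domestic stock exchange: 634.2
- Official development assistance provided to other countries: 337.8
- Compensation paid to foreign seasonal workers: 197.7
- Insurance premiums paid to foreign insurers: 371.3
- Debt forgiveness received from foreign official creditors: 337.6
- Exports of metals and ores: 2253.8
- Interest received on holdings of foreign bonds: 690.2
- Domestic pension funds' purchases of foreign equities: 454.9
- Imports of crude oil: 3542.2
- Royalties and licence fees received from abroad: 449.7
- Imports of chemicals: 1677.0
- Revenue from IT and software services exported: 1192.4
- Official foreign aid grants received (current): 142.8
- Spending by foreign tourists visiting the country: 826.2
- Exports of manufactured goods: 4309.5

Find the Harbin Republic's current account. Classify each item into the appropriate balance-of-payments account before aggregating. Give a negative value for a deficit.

Goods: 3385.4 + 4309.5 - 1677.0 - 3542.2 + 2253.8 = 4729.5
Services: -371.3 + 449.7 + 826.2 + 1192.4 = 2097.0
Primary income: 690.2 - 197.7 = 492.5
Secondary income: -337.8 + 142.8 = -195.0
Current account = 4729.5 + 2097.0 + 492.5 + (-195.0) = 7124.0
(Excluded from the current account — financial account: foreign purchases of equities on the domestic stock exchange 634.2, domestic pension funds' purchases of foreign equities 454.9; capital account: debt forgiveness received from foreign official creditors 337.6.)

7124.0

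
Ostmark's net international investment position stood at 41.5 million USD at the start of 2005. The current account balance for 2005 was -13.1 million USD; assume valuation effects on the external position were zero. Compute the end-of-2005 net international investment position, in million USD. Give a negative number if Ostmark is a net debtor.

28.4

With no valuation effects, change in NIIP = current account = -13.1
End-of-year NIIP = 41.5 + (-13.1) = 28.4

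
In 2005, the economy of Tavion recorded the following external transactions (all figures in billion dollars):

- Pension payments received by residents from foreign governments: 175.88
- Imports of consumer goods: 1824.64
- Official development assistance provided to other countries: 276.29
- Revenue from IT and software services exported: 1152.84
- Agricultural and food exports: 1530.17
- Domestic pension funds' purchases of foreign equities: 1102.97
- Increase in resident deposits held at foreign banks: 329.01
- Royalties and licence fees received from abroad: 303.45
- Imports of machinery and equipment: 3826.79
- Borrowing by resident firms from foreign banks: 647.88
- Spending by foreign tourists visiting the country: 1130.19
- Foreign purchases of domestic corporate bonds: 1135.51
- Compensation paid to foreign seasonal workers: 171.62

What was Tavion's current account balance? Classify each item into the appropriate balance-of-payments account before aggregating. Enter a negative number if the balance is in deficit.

-1806.81

Goods: -3826.79 - 1824.64 + 1530.17 = -4121.26
Services: 1130.19 + 1152.84 + 303.45 = 2586.48
Primary income: -171.62
Secondary income: -276.29 + 175.88 = -100.41
Current account = (-4121.26) + 2586.48 + (-171.62) + (-100.41) = -1806.81
(Excluded from the current account — financial account: domestic pension funds' purchases of foreign equities 1102.97, increase in resident deposits held at foreign banks 329.01, borrowing by resident firms from foreign banks 647.88, foreign purchases of domestic corporate bonds 1135.51.)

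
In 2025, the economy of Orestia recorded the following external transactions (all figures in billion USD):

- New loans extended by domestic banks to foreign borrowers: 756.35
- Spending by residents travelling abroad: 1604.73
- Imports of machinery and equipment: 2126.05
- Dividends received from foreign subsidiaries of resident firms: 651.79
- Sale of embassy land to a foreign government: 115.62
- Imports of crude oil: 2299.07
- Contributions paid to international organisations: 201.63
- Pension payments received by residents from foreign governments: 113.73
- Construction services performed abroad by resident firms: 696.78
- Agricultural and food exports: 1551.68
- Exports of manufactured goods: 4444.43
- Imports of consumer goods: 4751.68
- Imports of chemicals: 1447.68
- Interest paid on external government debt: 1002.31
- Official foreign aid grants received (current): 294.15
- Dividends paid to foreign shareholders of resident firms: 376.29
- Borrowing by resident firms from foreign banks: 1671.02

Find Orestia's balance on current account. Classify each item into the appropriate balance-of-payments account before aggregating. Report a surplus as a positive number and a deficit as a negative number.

-6056.88

Goods: -2126.05 + 1551.68 - 1447.68 - 4751.68 - 2299.07 + 4444.43 = -4628.37
Services: -1604.73 + 696.78 = -907.95
Primary income: -376.29 - 1002.31 + 651.79 = -726.81
Secondary income: 294.15 - 201.63 + 113.73 = 206.25
Current account = (-4628.37) + (-907.95) + (-726.81) + 206.25 = -6056.88
(Excluded from the current account — financial account: new loans extended by domestic banks to foreign borrowers 756.35, borrowing by resident firms from foreign banks 1671.02; capital account: sale of embassy land to a foreign government 115.62.)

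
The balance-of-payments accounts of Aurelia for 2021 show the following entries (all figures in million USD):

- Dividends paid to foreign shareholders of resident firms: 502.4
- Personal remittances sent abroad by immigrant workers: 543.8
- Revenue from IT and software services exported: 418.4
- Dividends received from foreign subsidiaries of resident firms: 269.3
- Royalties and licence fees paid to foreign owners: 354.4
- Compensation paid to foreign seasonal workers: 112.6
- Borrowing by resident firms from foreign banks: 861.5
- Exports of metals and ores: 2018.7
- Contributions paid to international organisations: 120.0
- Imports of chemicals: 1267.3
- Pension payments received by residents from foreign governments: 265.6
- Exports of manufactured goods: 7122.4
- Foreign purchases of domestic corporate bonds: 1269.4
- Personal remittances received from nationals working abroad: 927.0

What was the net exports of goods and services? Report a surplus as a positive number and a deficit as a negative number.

7937.8

Goods: -1267.3 + 7122.4 + 2018.7 = 7873.8
Services: -354.4 + 418.4 = 64.0
Trade balance = 7873.8 + 64.0 = 7937.8
(Excluded from the trade balance — primary income: dividends paid to foreign shareholders of resident firms 502.4, dividends received from foreign subsidiaries of resident firms 269.3, compensation paid to foreign seasonal workers 112.6; secondary income: personal remittances sent abroad by immigrant workers 543.8, contributions paid to international organisations 120.0, pension payments received by residents from foreign governments 265.6, personal remittances received from nationals working abroad 927.0; financial account: borrowing by resident firms from foreign banks 861.5, foreign purchases of domestic corporate bonds 1269.4.)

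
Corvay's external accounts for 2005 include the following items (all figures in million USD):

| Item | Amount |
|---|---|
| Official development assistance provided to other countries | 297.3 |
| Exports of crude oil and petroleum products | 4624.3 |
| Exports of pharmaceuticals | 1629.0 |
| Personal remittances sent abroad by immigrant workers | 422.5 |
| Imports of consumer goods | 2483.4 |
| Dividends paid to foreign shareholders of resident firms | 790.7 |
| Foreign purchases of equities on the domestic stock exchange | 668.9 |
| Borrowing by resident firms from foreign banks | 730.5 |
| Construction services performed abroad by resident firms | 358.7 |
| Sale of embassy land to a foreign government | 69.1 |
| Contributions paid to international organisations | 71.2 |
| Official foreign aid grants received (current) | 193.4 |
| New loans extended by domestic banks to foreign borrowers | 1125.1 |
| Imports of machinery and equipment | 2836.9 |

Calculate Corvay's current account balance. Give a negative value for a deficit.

Goods: 4624.3 + 1629.0 - 2836.9 - 2483.4 = 933.0
Services: 358.7
Primary income: -790.7
Secondary income: -71.2 + 193.4 - 297.3 - 422.5 = -597.6
Current account = 933.0 + 358.7 + (-790.7) + (-597.6) = -96.6
(Excluded from the current account — financial account: foreign purchases of equities on the domestic stock exchange 668.9, borrowing by resident firms from foreign banks 730.5, new loans extended by domestic banks to foreign borrowers 1125.1; capital account: sale of embassy land to a foreign government 69.1.)

-96.6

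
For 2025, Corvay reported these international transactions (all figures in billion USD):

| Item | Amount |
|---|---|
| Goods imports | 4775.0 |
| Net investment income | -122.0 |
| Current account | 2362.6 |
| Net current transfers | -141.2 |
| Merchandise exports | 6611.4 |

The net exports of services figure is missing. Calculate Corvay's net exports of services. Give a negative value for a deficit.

Current account = goods balance + services balance + net primary income + net secondary income
Sum of the known components = 1573.2
Net exports of services = CA - (known components) = 2362.6 - 1573.2 = 789.4

789.4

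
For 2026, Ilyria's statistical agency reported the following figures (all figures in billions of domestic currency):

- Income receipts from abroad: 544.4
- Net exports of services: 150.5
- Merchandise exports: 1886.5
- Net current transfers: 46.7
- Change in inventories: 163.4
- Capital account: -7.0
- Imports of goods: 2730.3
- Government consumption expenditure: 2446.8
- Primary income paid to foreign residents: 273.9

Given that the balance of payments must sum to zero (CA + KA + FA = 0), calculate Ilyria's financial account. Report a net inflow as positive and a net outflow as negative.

Goods balance = 1886.5 - 2730.3 = -843.8
Services balance = 150.5
Trade balance (goods + services) = -843.8 + 150.5 = -693.3
Net primary income = 544.4 - 273.9 = 270.5
Net secondary income = 46.7
Current account = -693.3 + 270.5 + 46.7 = -376.1
Financial account = -(-376.1 + (-7.0)) = 383.1

383.1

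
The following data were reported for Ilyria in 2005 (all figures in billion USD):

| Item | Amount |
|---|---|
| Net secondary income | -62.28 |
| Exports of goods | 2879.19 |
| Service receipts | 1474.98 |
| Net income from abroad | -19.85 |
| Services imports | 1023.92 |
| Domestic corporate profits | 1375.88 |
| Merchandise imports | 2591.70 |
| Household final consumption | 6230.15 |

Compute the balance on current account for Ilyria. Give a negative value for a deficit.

656.42

Goods balance = 2879.19 - 2591.70 = 287.49
Services balance = 1474.98 - 1023.92 = 451.06
Trade balance (goods + services) = 287.49 + 451.06 = 738.55
Net primary income = -19.85
Net secondary income = -62.28
Current account = 738.55 + (-19.85) + (-62.28) = 656.42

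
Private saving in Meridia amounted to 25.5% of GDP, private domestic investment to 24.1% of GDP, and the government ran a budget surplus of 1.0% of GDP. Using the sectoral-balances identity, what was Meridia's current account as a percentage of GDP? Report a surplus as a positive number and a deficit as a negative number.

2.4

By the sectoral-balances identity, CA = (S_private - I) + (T - G).
Private balance = 25.5 - 24.1 = 1.4
Government balance (T - G) = 1.0
CA = 1.4 + 1.0 = 2.4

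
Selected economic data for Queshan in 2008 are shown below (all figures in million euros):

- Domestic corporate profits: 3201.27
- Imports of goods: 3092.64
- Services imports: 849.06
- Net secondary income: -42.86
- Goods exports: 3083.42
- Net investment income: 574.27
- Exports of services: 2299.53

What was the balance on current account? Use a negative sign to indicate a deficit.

Goods balance = 3083.42 - 3092.64 = -9.22
Services balance = 2299.53 - 849.06 = 1450.47
Trade balance (goods + services) = -9.22 + 1450.47 = 1441.25
Net primary income = 574.27
Net secondary income = -42.86
Current account = 1441.25 + 574.27 + (-42.86) = 1972.66

1972.66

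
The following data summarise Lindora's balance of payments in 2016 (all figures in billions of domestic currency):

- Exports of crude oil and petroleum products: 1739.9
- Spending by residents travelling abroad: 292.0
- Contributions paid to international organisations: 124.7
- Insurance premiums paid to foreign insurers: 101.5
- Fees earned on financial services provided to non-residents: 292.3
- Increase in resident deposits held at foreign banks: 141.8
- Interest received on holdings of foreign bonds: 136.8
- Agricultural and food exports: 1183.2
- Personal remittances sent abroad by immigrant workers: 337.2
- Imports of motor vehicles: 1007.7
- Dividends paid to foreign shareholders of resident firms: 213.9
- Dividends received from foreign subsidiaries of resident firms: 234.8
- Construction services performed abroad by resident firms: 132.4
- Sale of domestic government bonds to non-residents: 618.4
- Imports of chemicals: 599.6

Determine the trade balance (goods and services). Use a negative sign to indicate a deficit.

1347.0

Goods: 1183.2 + 1739.9 - 1007.7 - 599.6 = 1315.8
Services: 292.3 - 292.0 + 132.4 - 101.5 = 31.2
Trade balance = 1315.8 + 31.2 = 1347.0
(Excluded from the trade balance — secondary income: contributions paid to international organisations 124.7, personal remittances sent abroad by immigrant workers 337.2; financial account: increase in resident deposits held at foreign banks 141.8, sale of domestic government bonds to non-residents 618.4; primary income: interest received on holdings of foreign bonds 136.8, dividends paid to foreign shareholders of resident firms 213.9, dividends received from foreign subsidiaries of resident firms 234.8.)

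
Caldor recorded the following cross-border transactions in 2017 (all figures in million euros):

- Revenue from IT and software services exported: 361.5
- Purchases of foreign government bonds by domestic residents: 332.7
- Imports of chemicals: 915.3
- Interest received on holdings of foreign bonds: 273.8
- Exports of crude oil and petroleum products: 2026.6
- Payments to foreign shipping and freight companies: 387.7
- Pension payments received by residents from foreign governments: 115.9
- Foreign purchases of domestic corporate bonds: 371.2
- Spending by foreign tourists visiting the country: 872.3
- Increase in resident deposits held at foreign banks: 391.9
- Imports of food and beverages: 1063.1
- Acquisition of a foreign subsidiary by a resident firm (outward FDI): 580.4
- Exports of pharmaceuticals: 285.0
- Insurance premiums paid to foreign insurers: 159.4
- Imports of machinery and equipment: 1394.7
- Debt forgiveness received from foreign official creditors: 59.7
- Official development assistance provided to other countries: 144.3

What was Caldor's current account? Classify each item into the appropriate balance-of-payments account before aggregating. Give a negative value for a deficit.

-129.4

Goods: -1394.7 - 915.3 + 2026.6 + 285.0 - 1063.1 = -1061.5
Services: 872.3 - 387.7 + 361.5 - 159.4 = 686.7
Primary income: 273.8
Secondary income: 115.9 - 144.3 = -28.4
Current account = (-1061.5) + 686.7 + 273.8 + (-28.4) = -129.4
(Excluded from the current account — financial account: purchases of foreign government bonds by domestic residents 332.7, foreign purchases of domestic corporate bonds 371.2, increase in resident deposits held at foreign banks 391.9, acquisition of a foreign subsidiary by a resident firm (outward FDI) 580.4; capital account: debt forgiveness received from foreign official creditors 59.7.)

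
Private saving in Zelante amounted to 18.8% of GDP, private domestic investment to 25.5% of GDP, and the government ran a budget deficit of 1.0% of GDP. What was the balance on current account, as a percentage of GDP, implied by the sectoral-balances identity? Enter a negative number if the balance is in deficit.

-7.7

By the sectoral-balances identity, CA = (S_private - I) + (T - G).
Private balance = 18.8 - 25.5 = -6.7
Government balance (T - G) = -1.0
CA = -6.7 + (-1.0) = -7.7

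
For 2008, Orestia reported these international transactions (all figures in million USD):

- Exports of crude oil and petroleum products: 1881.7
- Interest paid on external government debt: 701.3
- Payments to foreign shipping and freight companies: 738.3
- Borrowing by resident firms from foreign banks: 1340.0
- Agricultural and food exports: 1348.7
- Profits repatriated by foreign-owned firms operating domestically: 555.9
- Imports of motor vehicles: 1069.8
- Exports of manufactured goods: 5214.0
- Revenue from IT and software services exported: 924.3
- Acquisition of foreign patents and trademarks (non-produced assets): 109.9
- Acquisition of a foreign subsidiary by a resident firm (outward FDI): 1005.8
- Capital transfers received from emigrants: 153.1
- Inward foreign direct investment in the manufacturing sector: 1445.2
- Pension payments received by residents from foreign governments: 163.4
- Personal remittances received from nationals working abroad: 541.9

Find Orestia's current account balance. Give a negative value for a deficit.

7008.7

Goods: 5214.0 + 1348.7 - 1069.8 + 1881.7 = 7374.6
Services: 924.3 - 738.3 = 186.0
Primary income: -701.3 - 555.9 = -1257.2
Secondary income: 541.9 + 163.4 = 705.3
Current account = 7374.6 + 186.0 + (-1257.2) + 705.3 = 7008.7
(Excluded from the current account — financial account: borrowing by resident firms from foreign banks 1340.0, acquisition of a foreign subsidiary by a resident firm (outward FDI) 1005.8, inward foreign direct investment in the manufacturing sector 1445.2; capital account: acquisition of foreign patents and trademarks (non-produced assets) 109.9, capital transfers received from emigrants 153.1.)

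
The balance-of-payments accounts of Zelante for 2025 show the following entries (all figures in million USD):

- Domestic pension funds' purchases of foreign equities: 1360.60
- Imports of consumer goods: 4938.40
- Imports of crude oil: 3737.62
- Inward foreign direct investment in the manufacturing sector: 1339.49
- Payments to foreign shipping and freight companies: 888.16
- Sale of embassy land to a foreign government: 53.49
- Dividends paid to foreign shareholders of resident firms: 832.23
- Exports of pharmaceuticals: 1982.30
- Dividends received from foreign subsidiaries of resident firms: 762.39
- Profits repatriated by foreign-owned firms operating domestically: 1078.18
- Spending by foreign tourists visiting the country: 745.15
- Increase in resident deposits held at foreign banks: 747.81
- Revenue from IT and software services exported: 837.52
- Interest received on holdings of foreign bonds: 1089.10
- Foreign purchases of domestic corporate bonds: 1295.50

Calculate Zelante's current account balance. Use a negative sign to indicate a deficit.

Goods: -4938.40 - 3737.62 + 1982.30 = -6693.72
Services: 837.52 + 745.15 - 888.16 = 694.51
Primary income: -832.23 + 1089.10 + 762.39 - 1078.18 = -58.92
Current account = (-6693.72) + 694.51 + (-58.92) = -6058.13
(Excluded from the current account — financial account: domestic pension funds' purchases of foreign equities 1360.60, inward foreign direct investment in the manufacturing sector 1339.49, increase in resident deposits held at foreign banks 747.81, foreign purchases of domestic corporate bonds 1295.50; capital account: sale of embassy land to a foreign government 53.49.)

-6058.13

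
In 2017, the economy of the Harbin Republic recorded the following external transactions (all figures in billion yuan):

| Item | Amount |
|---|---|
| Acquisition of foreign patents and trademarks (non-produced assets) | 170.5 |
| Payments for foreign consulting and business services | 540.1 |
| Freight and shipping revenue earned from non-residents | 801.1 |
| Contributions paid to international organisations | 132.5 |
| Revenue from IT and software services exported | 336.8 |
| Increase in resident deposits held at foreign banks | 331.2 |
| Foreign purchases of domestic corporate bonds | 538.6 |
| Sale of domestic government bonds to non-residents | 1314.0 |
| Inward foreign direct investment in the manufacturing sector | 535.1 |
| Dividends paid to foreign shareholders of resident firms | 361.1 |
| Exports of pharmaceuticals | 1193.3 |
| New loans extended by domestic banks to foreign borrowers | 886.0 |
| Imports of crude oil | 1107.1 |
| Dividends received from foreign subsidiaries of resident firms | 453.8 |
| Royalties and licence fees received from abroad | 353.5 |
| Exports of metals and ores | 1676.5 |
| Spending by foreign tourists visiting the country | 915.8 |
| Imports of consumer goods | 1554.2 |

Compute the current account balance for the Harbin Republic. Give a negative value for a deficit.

2035.8

Goods: -1554.2 - 1107.1 + 1193.3 + 1676.5 = 208.5
Services: 336.8 - 540.1 + 353.5 + 801.1 + 915.8 = 1867.1
Primary income: -361.1 + 453.8 = 92.7
Secondary income: -132.5
Current account = 208.5 + 1867.1 + 92.7 + (-132.5) = 2035.8
(Excluded from the current account — capital account: acquisition of foreign patents and trademarks (non-produced assets) 170.5; financial account: increase in resident deposits held at foreign banks 331.2, foreign purchases of domestic corporate bonds 538.6, sale of domestic government bonds to non-residents 1314.0, inward foreign direct investment in the manufacturing sector 535.1, new loans extended by domestic banks to foreign borrowers 886.0.)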